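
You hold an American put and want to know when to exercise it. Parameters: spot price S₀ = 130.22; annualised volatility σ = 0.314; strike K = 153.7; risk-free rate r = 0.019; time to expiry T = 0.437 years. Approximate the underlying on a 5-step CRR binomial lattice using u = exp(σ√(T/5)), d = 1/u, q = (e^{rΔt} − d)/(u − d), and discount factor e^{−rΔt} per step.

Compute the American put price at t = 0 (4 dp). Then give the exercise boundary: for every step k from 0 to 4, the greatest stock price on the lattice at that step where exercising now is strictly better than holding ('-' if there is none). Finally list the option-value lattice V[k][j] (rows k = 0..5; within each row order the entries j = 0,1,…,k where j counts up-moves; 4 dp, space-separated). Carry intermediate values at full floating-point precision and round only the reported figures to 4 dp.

Δt=0.08740, u=1.09727, d=0.91135, q=0.48575, disc=e^(-rΔt)=0.99834
k=5 terminal: V=max(K-S,0) → 71.8344 55.1329 35.0241 10.8129 0.0000 0.0000
k=4: j=0 S=89.8290 intr=63.8710 cont=63.6160 V=63.8710[EX]; j=1 S=108.1551 intr=45.5449 cont=45.2898 V=45.5449[EX]; j=2 S=130.2200 intr=23.4800 cont=23.2250 V=23.4800[EX]; j=3 S=156.7864 intr=0.0000 cont=5.5513 V=5.5513[hold]; j=4 S=188.7725 intr=0.0000 cont=0.0000 V=0.0000[hold]  S*(4)=130.2200
k=3: j=0 S=98.5671 intr=55.1329 cont=54.8779 V=55.1329[EX]; j=1 S=118.6759 intr=35.0241 cont=34.7691 V=35.0241[EX]; j=2 S=142.8871 intr=10.8129 cont=14.7467 V=14.7467[hold]; j=3 S=172.0377 intr=0.0000 cont=2.8500 V=2.8500[hold]  S*(3)=118.6759
k=2: j=0 S=108.1551 intr=45.5449 cont=45.2898 V=45.5449[EX]; j=1 S=130.2200 intr=23.4800 cont=25.1326 V=25.1326[hold]; j=2 S=156.7864 intr=0.0000 cont=8.9530 V=8.9530[hold]  S*(2)=108.1551
k=1: j=0 S=118.6759 intr=35.0241 cont=35.5705 V=35.5705[hold]; j=1 S=142.8871 intr=10.8129 cont=17.2448 V=17.2448[hold]  S*(1)=-
k=0: j=0 S=130.2200 intr=23.4800 cont=26.6246 V=26.6246[hold]  S*(0)=-

price = 26.6246
boundary = - - 108.1551 118.6759 130.2200
tree:
26.6246
35.5705 17.2448
45.5449 25.1326 8.9530
55.1329 35.0241 14.7467 2.8500
63.8710 45.5449 23.4800 5.5513 0.0000
71.8344 55.1329 35.0241 10.8129 0.0000 0.0000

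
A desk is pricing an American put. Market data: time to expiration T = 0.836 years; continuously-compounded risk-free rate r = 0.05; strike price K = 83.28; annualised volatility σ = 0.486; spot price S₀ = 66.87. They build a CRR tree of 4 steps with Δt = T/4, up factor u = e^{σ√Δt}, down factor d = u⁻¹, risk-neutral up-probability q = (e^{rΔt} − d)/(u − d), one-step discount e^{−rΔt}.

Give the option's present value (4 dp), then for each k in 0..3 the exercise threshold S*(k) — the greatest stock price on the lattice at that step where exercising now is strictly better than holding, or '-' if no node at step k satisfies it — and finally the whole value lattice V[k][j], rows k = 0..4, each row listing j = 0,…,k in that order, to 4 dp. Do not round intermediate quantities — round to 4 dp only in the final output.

price = 21.7513
boundary = - - 42.8792 53.5474
tree:
21.7513
30.3682 12.4491
40.4008 19.6508 4.5462
48.9437 29.7326 8.6373 0.0000
55.7845 40.4008 16.4100 0.0000 0.0000

Δt=0.20900, u=1.24880, d=0.80077, q=0.46813, disc=e^(-rΔt)=0.98960
k=4 terminal: V=max(K-S,0) → 55.7845 40.4008 16.4100 0.0000 0.0000
k=3: j=0 S=34.3363 intr=48.9437 cont=48.0779 V=48.9437[EX]; j=1 S=53.5474 intr=29.7326 cont=28.8668 V=29.7326[EX]; j=2 S=83.5072 intr=0.0000 cont=8.6373 V=8.6373[hold]; j=3 S=130.2294 intr=0.0000 cont=0.0000 V=0.0000[hold]  S*(3)=53.5474
k=2: j=0 S=42.8792 intr=40.4008 cont=39.5351 V=40.4008[EX]; j=1 S=66.8700 intr=16.4100 cont=19.6508 V=19.6508[hold]; j=2 S=104.2837 intr=0.0000 cont=4.5462 V=4.5462[hold]  S*(2)=42.8792
k=1: j=0 S=53.5474 intr=29.7326 cont=30.3682 V=30.3682[hold]; j=1 S=83.5072 intr=0.0000 cont=12.4491 V=12.4491[hold]  S*(1)=-
k=0: j=0 S=66.8700 intr=16.4100 cont=21.7513 V=21.7513[hold]  S*(0)=-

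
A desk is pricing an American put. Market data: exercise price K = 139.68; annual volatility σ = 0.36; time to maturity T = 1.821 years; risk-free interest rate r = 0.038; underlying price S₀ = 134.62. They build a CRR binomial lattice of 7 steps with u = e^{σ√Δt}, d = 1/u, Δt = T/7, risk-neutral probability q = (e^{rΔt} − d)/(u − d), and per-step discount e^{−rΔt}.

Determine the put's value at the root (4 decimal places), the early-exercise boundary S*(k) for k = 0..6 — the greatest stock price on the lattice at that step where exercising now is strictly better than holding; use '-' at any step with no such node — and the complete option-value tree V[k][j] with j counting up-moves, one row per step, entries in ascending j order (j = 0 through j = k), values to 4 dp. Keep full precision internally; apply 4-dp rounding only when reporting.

params: Δt=0.26014 u=1.20155 d=0.83226 q=0.48113 e^(-rΔt)=0.99016
t_7 payoffs: 102.4487 85.9280 62.0766 27.6417 0.0000 0.0000 0.0000 0.0000
t_6: node(6,0) S=44.7354 payoff=94.9446 vs cont=93.5706 → 94.9446 [stop]  node(6,1) S=64.5859 payoff=75.0941 vs cont=73.7201 → 75.0941 [stop]  node(6,2) S=93.2446 payoff=46.4354 vs cont=45.0614 → 46.4354 [stop]  node(6,3) S=134.6200 payoff=5.0600 vs cont=14.2015 → 14.2015 [wait]  node(6,4) S=194.3550 payoff=0.0000 vs cont=0.0000 → 0.0000 [wait]  node(6,5) S=280.5962 payoff=0.0000 vs cont=0.0000 → 0.0000 [wait]  node(6,6) S=405.1052 payoff=0.0000 vs cont=0.0000 → 0.0000 [wait]  ⇒ S*(6)=93.2446
t_5: node(5,0) S=53.7520 payoff=85.9280 vs cont=84.5540 → 85.9280 [stop]  node(5,1) S=77.6034 payoff=62.0766 vs cont=60.7027 → 62.0766 [stop]  node(5,2) S=112.0383 payoff=27.6417 vs cont=30.6226 → 30.6226 [wait]  node(5,3) S=161.7531 payoff=0.0000 vs cont=7.2963 → 7.2963 [wait]  node(5,4) S=233.5279 payoff=0.0000 vs cont=0.0000 → 0.0000 [wait]  node(5,5) S=337.1512 payoff=0.0000 vs cont=0.0000 → 0.0000 [wait]  ⇒ S*(5)=77.6034
t_4: node(4,0) S=64.5859 payoff=75.0941 vs cont=73.7201 → 75.0941 [stop]  node(4,1) S=93.2446 payoff=46.4354 vs cont=46.4815 → 46.4815 [wait]  node(4,2) S=134.6200 payoff=5.0600 vs cont=19.2089 → 19.2089 [wait]  node(4,3) S=194.3550 payoff=0.0000 vs cont=3.7486 → 3.7486 [wait]  node(4,4) S=280.5962 payoff=0.0000 vs cont=0.0000 → 0.0000 [wait]  ⇒ S*(4)=64.5859
t_3: node(3,0) S=77.6034 payoff=62.0766 vs cont=60.7246 → 62.0766 [stop]  node(3,1) S=112.0383 payoff=27.6417 vs cont=33.0318 → 33.0318 [wait]  node(3,2) S=161.7531 payoff=0.0000 vs cont=11.6548 → 11.6548 [wait]  node(3,3) S=233.5279 payoff=0.0000 vs cont=1.9259 → 1.9259 [wait]  ⇒ S*(3)=77.6034
t_2: node(2,0) S=93.2446 payoff=46.4354 vs cont=47.6293 → 47.6293 [wait]  node(2,1) S=134.6200 payoff=5.0600 vs cont=22.5230 → 22.5230 [wait]  node(2,2) S=194.3550 payoff=0.0000 vs cont=6.9054 → 6.9054 [wait]  ⇒ S*(2)=-
t_1: node(1,0) S=112.0383 payoff=27.6417 vs cont=35.2003 → 35.2003 [wait]  node(1,1) S=161.7531 payoff=0.0000 vs cont=14.8613 → 14.8613 [wait]  ⇒ S*(1)=-
t_0: node(0,0) S=134.6200 payoff=5.0600 vs cont=25.1647 → 25.1647 [wait]  ⇒ S*(0)=-

price = 25.1647
boundary = - - - 77.6034 64.5859 77.6034 93.2446
tree:
25.1647
35.2003 14.8613
47.6293 22.5230 6.9054
62.0766 33.0318 11.6548 1.9259
75.0941 46.4815 19.2089 3.7486 0.0000
85.9280 62.0766 30.6226 7.2963 0.0000 0.0000
94.9446 75.0941 46.4354 14.2015 0.0000 0.0000 0.0000
102.4487 85.9280 62.0766 27.6417 0.0000 0.0000 0.0000 0.0000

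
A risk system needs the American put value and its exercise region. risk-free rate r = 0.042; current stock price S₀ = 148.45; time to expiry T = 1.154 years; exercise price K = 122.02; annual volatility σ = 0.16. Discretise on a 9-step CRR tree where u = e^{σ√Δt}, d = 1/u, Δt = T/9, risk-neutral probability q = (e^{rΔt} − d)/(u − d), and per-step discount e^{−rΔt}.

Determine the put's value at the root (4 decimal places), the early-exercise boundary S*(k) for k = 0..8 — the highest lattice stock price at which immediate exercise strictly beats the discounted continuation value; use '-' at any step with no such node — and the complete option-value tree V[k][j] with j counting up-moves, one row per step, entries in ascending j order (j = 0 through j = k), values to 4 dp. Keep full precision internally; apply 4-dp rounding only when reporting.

params: Δt=0.12822 u=1.05897 d=0.94432 q=0.53278 e^(-rΔt)=0.99463
t_9 payoffs: 33.3775 22.6155 10.5469 0.0000 0.0000 0.0000 0.0000 0.0000 0.0000 0.0000
t_8: node(8,0) S=93.8694 payoff=28.1506 vs cont=27.4953 → 28.1506 [stop]  node(8,1) S=105.2660 payoff=16.7540 vs cont=16.0987 → 16.7540 [stop]  node(8,2) S=118.0462 payoff=3.9738 vs cont=4.9013 → 4.9013 [wait]  node(8,3) S=132.3781 payoff=0.0000 vs cont=0.0000 → 0.0000 [wait]  node(8,4) S=148.4500 payoff=0.0000 vs cont=0.0000 → 0.0000 [wait]  node(8,5) S=166.4732 payoff=0.0000 vs cont=0.0000 → 0.0000 [wait]  node(8,6) S=186.6845 payoff=0.0000 vs cont=0.0000 → 0.0000 [wait]  node(8,7) S=209.3497 payoff=0.0000 vs cont=0.0000 → 0.0000 [wait]  node(8,8) S=234.7667 payoff=0.0000 vs cont=0.0000 → 0.0000 [wait]  ⇒ S*(8)=105.2660
t_7: node(7,0) S=99.4045 payoff=22.6155 vs cont=21.9602 → 22.6155 [stop]  node(7,1) S=111.4731 payoff=10.5469 vs cont=10.3831 → 10.5469 [stop]  node(7,2) S=125.0069 payoff=0.0000 vs cont=2.2777 → 2.2777 [wait]  node(7,3) S=140.1839 payoff=0.0000 vs cont=0.0000 → 0.0000 [wait]  node(7,4) S=157.2035 payoff=0.0000 vs cont=0.0000 → 0.0000 [wait]  node(7,5) S=176.2894 payoff=0.0000 vs cont=0.0000 → 0.0000 [wait]  node(7,6) S=197.6926 payoff=0.0000 vs cont=0.0000 → 0.0000 [wait]  node(7,7) S=221.6943 payoff=0.0000 vs cont=0.0000 → 0.0000 [wait]  ⇒ S*(7)=111.4731
t_6: node(6,0) S=105.2660 payoff=16.7540 vs cont=16.0987 → 16.7540 [stop]  node(6,1) S=118.0462 payoff=3.9738 vs cont=6.1082 → 6.1082 [wait]  node(6,2) S=132.3781 payoff=0.0000 vs cont=1.0585 → 1.0585 [wait]  node(6,3) S=148.4500 payoff=0.0000 vs cont=0.0000 → 0.0000 [wait]  node(6,4) S=166.4732 payoff=0.0000 vs cont=0.0000 → 0.0000 [wait]  node(6,5) S=186.6845 payoff=0.0000 vs cont=0.0000 → 0.0000 [wait]  node(6,6) S=209.3497 payoff=0.0000 vs cont=0.0000 → 0.0000 [wait]  ⇒ S*(6)=105.2660
t_5: node(5,0) S=111.4731 payoff=10.5469 vs cont=11.0227 → 11.0227 [wait]  node(5,1) S=125.0069 payoff=0.0000 vs cont=3.3995 → 3.3995 [wait]  node(5,2) S=140.1839 payoff=0.0000 vs cont=0.4919 → 0.4919 [wait]  node(5,3) S=157.2035 payoff=0.0000 vs cont=0.0000 → 0.0000 [wait]  node(5,4) S=176.2894 payoff=0.0000 vs cont=0.0000 → 0.0000 [wait]  node(5,5) S=197.6926 payoff=0.0000 vs cont=0.0000 → 0.0000 [wait]  ⇒ S*(5)=-
t_4: node(4,0) S=118.0462 payoff=3.9738 vs cont=6.9238 → 6.9238 [wait]  node(4,1) S=132.3781 payoff=0.0000 vs cont=1.8404 → 1.8404 [wait]  node(4,2) S=148.4500 payoff=0.0000 vs cont=0.2286 → 0.2286 [wait]  node(4,3) S=166.4732 payoff=0.0000 vs cont=0.0000 → 0.0000 [wait]  node(4,4) S=186.6845 payoff=0.0000 vs cont=0.0000 → 0.0000 [wait]  ⇒ S*(4)=-
t_3: node(3,0) S=125.0069 payoff=0.0000 vs cont=4.1928 → 4.1928 [wait]  node(3,1) S=140.1839 payoff=0.0000 vs cont=0.9764 → 0.9764 [wait]  node(3,2) S=157.2035 payoff=0.0000 vs cont=0.1062 → 0.1062 [wait]  node(3,3) S=176.2894 payoff=0.0000 vs cont=0.0000 → 0.0000 [wait]  ⇒ S*(3)=-
t_2: node(2,0) S=132.3781 payoff=0.0000 vs cont=2.4659 → 2.4659 [wait]  node(2,1) S=148.4500 payoff=0.0000 vs cont=0.5100 → 0.5100 [wait]  node(2,2) S=166.4732 payoff=0.0000 vs cont=0.0494 → 0.0494 [wait]  ⇒ S*(2)=-
t_1: node(1,0) S=140.1839 payoff=0.0000 vs cont=1.4162 → 1.4162 [wait]  node(1,1) S=157.2035 payoff=0.0000 vs cont=0.2632 → 0.2632 [wait]  ⇒ S*(1)=-
t_0: node(0,0) S=148.4500 payoff=0.0000 vs cont=0.7976 → 0.7976 [wait]  ⇒ S*(0)=-

price = 0.7976
boundary = - - - - - - 105.2660 111.4731 105.2660
tree:
0.7976
1.4162 0.2632
2.4659 0.5100 0.0494
4.1928 0.9764 0.1062 0.0000
6.9238 1.8404 0.2286 0.0000 0.0000
11.0227 3.3995 0.4919 0.0000 0.0000 0.0000
16.7540 6.1082 1.0585 0.0000 0.0000 0.0000 0.0000
22.6155 10.5469 2.2777 0.0000 0.0000 0.0000 0.0000 0.0000
28.1506 16.7540 4.9013 0.0000 0.0000 0.0000 0.0000 0.0000 0.0000
33.3775 22.6155 10.5469 0.0000 0.0000 0.0000 0.0000 0.0000 0.0000 0.0000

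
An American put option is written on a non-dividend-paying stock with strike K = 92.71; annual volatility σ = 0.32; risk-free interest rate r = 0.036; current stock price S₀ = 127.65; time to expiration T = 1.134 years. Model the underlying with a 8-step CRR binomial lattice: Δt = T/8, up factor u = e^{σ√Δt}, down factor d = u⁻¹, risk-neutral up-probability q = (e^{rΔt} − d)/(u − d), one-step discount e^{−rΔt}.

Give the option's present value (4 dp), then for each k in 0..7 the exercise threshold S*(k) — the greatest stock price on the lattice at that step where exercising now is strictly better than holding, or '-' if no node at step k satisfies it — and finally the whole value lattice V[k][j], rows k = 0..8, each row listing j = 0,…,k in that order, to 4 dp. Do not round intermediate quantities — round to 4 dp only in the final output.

price = 2.8169
boundary = - - - - - - 61.9556 69.8882
tree:
2.8169
4.5314 1.0696
7.1287 1.8871 0.2337
10.9129 3.2816 0.4616 0.0000
16.1481 5.6016 0.9117 0.0000 0.0000
22.8940 9.3258 1.8007 0.0000 0.0000 0.0000
30.7544 14.9870 3.5565 0.0000 0.0000 0.0000 0.0000
37.7866 22.8218 7.0243 0.0000 0.0000 0.0000 0.0000 0.0000
44.0207 30.7544 13.8735 0.0000 0.0000 0.0000 0.0000 0.0000 0.0000

params: Δt=0.14175 u=1.12804 d=0.88650 q=0.49110 e^(-rΔt)=0.99491
t_8 payoffs: 44.0207 30.7544 13.8735 0.0000 0.0000 0.0000 0.0000 0.0000 0.0000
t_7: node(7,0) S=54.9234 payoff=37.7866 vs cont=37.3147 → 37.7866 [stop]  node(7,1) S=69.8882 payoff=22.8218 vs cont=22.3499 → 22.8218 [stop]  node(7,2) S=88.9305 payoff=3.7795 vs cont=7.0243 → 7.0243 [wait]  node(7,3) S=113.1612 payoff=0.0000 vs cont=0.0000 → 0.0000 [wait]  node(7,4) S=143.9939 payoff=0.0000 vs cont=0.0000 → 0.0000 [wait]  node(7,5) S=183.2276 payoff=0.0000 vs cont=0.0000 → 0.0000 [wait]  node(7,6) S=233.1512 payoff=0.0000 vs cont=0.0000 → 0.0000 [wait]  node(7,7) S=296.6774 payoff=0.0000 vs cont=0.0000 → 0.0000 [wait]  ⇒ S*(7)=69.8882
t_6: node(6,0) S=61.9556 payoff=30.7544 vs cont=30.2825 → 30.7544 [stop]  node(6,1) S=78.8365 payoff=13.8735 vs cont=14.9870 → 14.9870 [wait]  node(6,2) S=100.3169 payoff=0.0000 vs cont=3.5565 → 3.5565 [wait]  node(6,3) S=127.6500 payoff=0.0000 vs cont=0.0000 → 0.0000 [wait]  node(6,4) S=162.4305 payoff=0.0000 vs cont=0.0000 → 0.0000 [wait]  node(6,5) S=206.6876 payoff=0.0000 vs cont=0.0000 → 0.0000 [wait]  node(6,6) S=263.0033 payoff=0.0000 vs cont=0.0000 → 0.0000 [wait]  ⇒ S*(6)=61.9556
t_5: node(5,0) S=69.8882 payoff=22.8218 vs cont=22.8940 → 22.8940 [wait]  node(5,1) S=88.9305 payoff=3.7795 vs cont=9.3258 → 9.3258 [wait]  node(5,2) S=113.1612 payoff=0.0000 vs cont=1.8007 → 1.8007 [wait]  node(5,3) S=143.9939 payoff=0.0000 vs cont=0.0000 → 0.0000 [wait]  node(5,4) S=183.2276 payoff=0.0000 vs cont=0.0000 → 0.0000 [wait]  node(5,5) S=233.1512 payoff=0.0000 vs cont=0.0000 → 0.0000 [wait]  ⇒ S*(5)=-
t_4: node(4,0) S=78.8365 payoff=13.8735 vs cont=16.1481 → 16.1481 [wait]  node(4,1) S=100.3169 payoff=0.0000 vs cont=5.6016 → 5.6016 [wait]  node(4,2) S=127.6500 payoff=0.0000 vs cont=0.9117 → 0.9117 [wait]  node(4,3) S=162.4305 payoff=0.0000 vs cont=0.0000 → 0.0000 [wait]  node(4,4) S=206.6876 payoff=0.0000 vs cont=0.0000 → 0.0000 [wait]  ⇒ S*(4)=-
t_3: node(3,0) S=88.9305 payoff=3.7795 vs cont=10.9129 → 10.9129 [wait]  node(3,1) S=113.1612 payoff=0.0000 vs cont=3.2816 → 3.2816 [wait]  node(3,2) S=143.9939 payoff=0.0000 vs cont=0.4616 → 0.4616 [wait]  node(3,3) S=183.2276 payoff=0.0000 vs cont=0.0000 → 0.0000 [wait]  ⇒ S*(3)=-
t_2: node(2,0) S=100.3169 payoff=0.0000 vs cont=7.1287 → 7.1287 [wait]  node(2,1) S=127.6500 payoff=0.0000 vs cont=1.8871 → 1.8871 [wait]  node(2,2) S=162.4305 payoff=0.0000 vs cont=0.2337 → 0.2337 [wait]  ⇒ S*(2)=-
t_1: node(1,0) S=113.1612 payoff=0.0000 vs cont=4.5314 → 4.5314 [wait]  node(1,1) S=143.9939 payoff=0.0000 vs cont=1.0696 → 1.0696 [wait]  ⇒ S*(1)=-
t_0: node(0,0) S=127.6500 payoff=0.0000 vs cont=2.8169 → 2.8169 [wait]  ⇒ S*(0)=-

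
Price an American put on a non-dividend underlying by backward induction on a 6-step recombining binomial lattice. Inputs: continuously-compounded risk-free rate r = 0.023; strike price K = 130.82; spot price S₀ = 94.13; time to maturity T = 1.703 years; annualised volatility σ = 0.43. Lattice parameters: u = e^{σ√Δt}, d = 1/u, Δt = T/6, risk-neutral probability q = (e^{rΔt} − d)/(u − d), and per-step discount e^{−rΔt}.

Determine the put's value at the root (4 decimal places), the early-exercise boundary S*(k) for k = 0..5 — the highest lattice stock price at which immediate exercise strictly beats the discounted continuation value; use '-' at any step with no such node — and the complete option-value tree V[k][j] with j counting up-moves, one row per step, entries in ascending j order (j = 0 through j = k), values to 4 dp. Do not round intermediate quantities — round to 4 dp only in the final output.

Δt=0.28383, u=1.25745, d=0.79526, q=0.45715, disc=e^(-rΔt)=0.99349
k=6 terminal: V=max(K-S,0) → 107.0088 93.1701 71.2886 36.6900 0.0000 0.0000 0.0000
k=5: j=0 S=29.9414 intr=100.8786 cont=100.0274 V=100.8786[EX]; j=1 S=47.3429 intr=83.4771 cont=82.6259 V=83.4771[EX]; j=2 S=74.8578 intr=55.9622 cont=55.1110 V=55.9622[EX]; j=3 S=118.3639 intr=12.4561 cont=19.7876 V=19.7876[hold]; j=4 S=187.1550 intr=0.0000 cont=0.0000 V=0.0000[hold]; j=5 S=295.9265 intr=0.0000 cont=0.0000 V=0.0000[hold]  S*(5)=74.8578
k=4: j=0 S=37.6499 intr=93.1701 cont=92.3189 V=93.1701[EX]; j=1 S=59.5314 intr=71.2886 cont=70.4374 V=71.2886[EX]; j=2 S=94.1300 intr=36.6900 cont=39.1686 V=39.1686[hold]; j=3 S=148.8368 intr=0.0000 cont=10.6719 V=10.6719[hold]; j=4 S=235.3383 intr=0.0000 cont=0.0000 V=0.0000[hold]  S*(4)=59.5314
k=3: j=0 S=47.3429 intr=83.4771 cont=82.6259 V=83.4771[EX]; j=1 S=74.8578 intr=55.9622 cont=56.2367 V=56.2367[hold]; j=2 S=118.3639 intr=12.4561 cont=25.9712 V=25.9712[hold]; j=3 S=187.1550 intr=0.0000 cont=5.7555 V=5.7555[hold]  S*(3)=47.3429
k=2: j=0 S=59.5314 intr=71.2886 cont=70.5621 V=71.2886[EX]; j=1 S=94.1300 intr=36.6900 cont=42.1250 V=42.1250[hold]; j=2 S=148.8368 intr=0.0000 cont=16.6208 V=16.6208[hold]  S*(2)=59.5314
k=1: j=0 S=74.8578 intr=55.9622 cont=57.5794 V=57.5794[hold]; j=1 S=118.3639 intr=12.4561 cont=30.2676 V=30.2676[hold]  S*(1)=-
k=0: j=0 S=94.1300 intr=36.6900 cont=44.8004 V=44.8004[hold]  S*(0)=-

price = 44.8004
boundary = - - 59.5314 47.3429 59.5314 74.8578
tree:
44.8004
57.5794 30.2676
71.2886 42.1250 16.6208
83.4771 56.2367 25.9712 5.7555
93.1701 71.2886 39.1686 10.6719 0.0000
100.8786 83.4771 55.9622 19.7876 0.0000 0.0000
107.0088 93.1701 71.2886 36.6900 0.0000 0.0000 0.0000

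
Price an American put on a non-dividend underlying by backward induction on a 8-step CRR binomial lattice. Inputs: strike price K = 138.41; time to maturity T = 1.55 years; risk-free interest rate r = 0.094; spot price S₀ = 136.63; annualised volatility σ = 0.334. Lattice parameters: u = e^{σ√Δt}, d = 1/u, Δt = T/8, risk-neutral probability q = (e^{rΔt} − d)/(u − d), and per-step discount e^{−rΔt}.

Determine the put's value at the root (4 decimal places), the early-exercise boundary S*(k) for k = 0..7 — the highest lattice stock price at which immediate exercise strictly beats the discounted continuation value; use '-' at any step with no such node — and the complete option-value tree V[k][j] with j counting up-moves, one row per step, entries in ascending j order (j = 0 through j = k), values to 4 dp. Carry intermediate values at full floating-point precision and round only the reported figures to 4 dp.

price = 16.0731
boundary = - - 101.8237 87.9023 101.8237 87.9023 101.8237 117.9499
tree:
16.0731
24.6482 8.8952
36.5863 14.7347 3.9354
50.5077 23.6659 7.1887 1.1366
62.5258 36.5863 12.8314 2.3470 0.0838
72.9007 50.5077 22.1835 4.8388 0.1799 0.0000
81.8572 62.5258 36.5863 9.9592 0.3863 0.0000 0.0000
89.5891 72.9007 50.5077 20.4601 0.8292 0.0000 0.0000 0.0000
96.2639 81.8572 62.5258 36.5863 1.7800 0.0000 0.0000 0.0000 0.0000

params: Δt=0.19375 u=1.15837 d=0.86328 q=0.52559 e^(-rΔt)=0.98195
t_8 payoffs: 96.2639 81.8572 62.5258 36.5863 1.7800 0.0000 0.0000 0.0000 0.0000
t_7: node(7,0) S=48.8209 payoff=89.5891 vs cont=87.0911 → 89.5891 [stop]  node(7,1) S=65.5093 payoff=72.9007 vs cont=70.4027 → 72.9007 [stop]  node(7,2) S=87.9023 payoff=50.5077 vs cont=48.0097 → 50.5077 [stop]  node(7,3) S=117.9499 payoff=20.4601 vs cont=17.9622 → 20.4601 [stop]  node(7,4) S=158.2686 payoff=0.0000 vs cont=0.8292 → 0.8292 [wait]  node(7,5) S=212.3694 payoff=0.0000 vs cont=0.0000 → 0.0000 [wait]  node(7,6) S=284.9635 payoff=0.0000 vs cont=0.0000 → 0.0000 [wait]  node(7,7) S=382.3724 payoff=0.0000 vs cont=0.0000 → 0.0000 [wait]  ⇒ S*(7)=117.9499
t_6: node(6,0) S=56.5528 payoff=81.8572 vs cont=79.3592 → 81.8572 [stop]  node(6,1) S=75.8842 payoff=62.5258 vs cont=60.0278 → 62.5258 [stop]  node(6,2) S=101.8237 payoff=36.5863 vs cont=34.0883 → 36.5863 [stop]  node(6,3) S=136.6300 payoff=1.7800 vs cont=9.9592 → 9.9592 [wait]  node(6,4) S=183.3341 payoff=0.0000 vs cont=0.3863 → 0.3863 [wait]  node(6,5) S=246.0031 payoff=0.0000 vs cont=0.0000 → 0.0000 [wait]  node(6,6) S=330.0942 payoff=0.0000 vs cont=0.0000 → 0.0000 [wait]  ⇒ S*(6)=101.8237
t_5: node(5,0) S=65.5093 payoff=72.9007 vs cont=70.4027 → 72.9007 [stop]  node(5,1) S=87.9023 payoff=50.5077 vs cont=48.0097 → 50.5077 [stop]  node(5,2) S=117.9499 payoff=20.4601 vs cont=22.1835 → 22.1835 [wait]  node(5,3) S=158.2686 payoff=0.0000 vs cont=4.8388 → 4.8388 [wait]  node(5,4) S=212.3694 payoff=0.0000 vs cont=0.1799 → 0.1799 [wait]  node(5,5) S=284.9635 payoff=0.0000 vs cont=0.0000 → 0.0000 [wait]  ⇒ S*(5)=87.9023
t_4: node(4,0) S=75.8842 payoff=62.5258 vs cont=60.0278 → 62.5258 [stop]  node(4,1) S=101.8237 payoff=36.5863 vs cont=34.9778 → 36.5863 [stop]  node(4,2) S=136.6300 payoff=1.7800 vs cont=12.8314 → 12.8314 [wait]  node(4,3) S=183.3341 payoff=0.0000 vs cont=2.3470 → 2.3470 [wait]  node(4,4) S=246.0031 payoff=0.0000 vs cont=0.0838 → 0.0838 [wait]  ⇒ S*(4)=101.8237
t_3: node(3,0) S=87.9023 payoff=50.5077 vs cont=48.0097 → 50.5077 [stop]  node(3,1) S=117.9499 payoff=20.4601 vs cont=23.6659 → 23.6659 [wait]  node(3,2) S=158.2686 payoff=0.0000 vs cont=7.1887 → 7.1887 [wait]  node(3,3) S=212.3694 payoff=0.0000 vs cont=1.1366 → 1.1366 [wait]  ⇒ S*(3)=87.9023
t_2: node(2,0) S=101.8237 payoff=36.5863 vs cont=35.7429 → 36.5863 [stop]  node(2,1) S=136.6300 payoff=1.7800 vs cont=14.7347 → 14.7347 [wait]  node(2,2) S=183.3341 payoff=0.0000 vs cont=3.9354 → 3.9354 [wait]  ⇒ S*(2)=101.8237
t_1: node(1,0) S=117.9499 payoff=20.4601 vs cont=24.6482 → 24.6482 [wait]  node(1,1) S=158.2686 payoff=0.0000 vs cont=8.8952 → 8.8952 [wait]  ⇒ S*(1)=-
t_0: node(0,0) S=136.6300 payoff=1.7800 vs cont=16.0731 → 16.0731 [wait]  ⇒ S*(0)=-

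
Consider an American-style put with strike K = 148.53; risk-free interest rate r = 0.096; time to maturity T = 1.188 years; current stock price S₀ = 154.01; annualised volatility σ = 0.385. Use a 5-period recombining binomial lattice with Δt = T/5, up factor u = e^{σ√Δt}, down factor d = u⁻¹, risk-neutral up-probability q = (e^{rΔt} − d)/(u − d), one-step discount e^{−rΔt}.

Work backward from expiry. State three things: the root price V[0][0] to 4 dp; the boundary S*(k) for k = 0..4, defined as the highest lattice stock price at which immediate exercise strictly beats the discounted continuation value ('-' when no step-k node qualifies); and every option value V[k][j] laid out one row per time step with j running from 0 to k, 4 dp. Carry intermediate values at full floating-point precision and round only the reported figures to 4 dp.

price = 17.0426
boundary = - - 105.8144 87.7088 105.8144
tree:
17.0426
27.4947 7.9374
42.7156 14.3555 2.2329
60.8212 25.2590 4.7037 0.0000
75.8289 42.7156 9.9084 0.0000 0.0000
88.2686 60.8212 20.8723 0.0000 0.0000 0.0000

Δt=0.23760  u=1.20643  d=0.82889  q=0.51433  discount=0.97745
step 5 (expiry): payoffs max(K−S,0) = 88.2686 60.8212 20.8723 0.0000 0.0000 0.0000
step 4: (k=4,j=0): S=72.7011, (K−S)⁺=75.8289, hold=72.4793 ⇒ V=75.8289 exercise | (k=4,j=1): S=105.8144, (K−S)⁺=42.7156, hold=39.3660 ⇒ V=42.7156 exercise | (k=4,j=2): S=154.0100, (K−S)⁺=0.0000, hold=9.9084 ⇒ V=9.9084 continue | (k=4,j=3): S=224.1573, (K−S)⁺=0.0000, hold=0.0000 ⇒ V=0.0000 continue | (k=4,j=4): S=326.2548, (K−S)⁺=0.0000, hold=0.0000 ⇒ V=0.0000 continue  boundary S*=105.8144
step 3: (k=3,j=0): S=87.7088, (K−S)⁺=60.8212, hold=57.4717 ⇒ V=60.8212 exercise | (k=3,j=1): S=127.6577, (K−S)⁺=20.8723, hold=25.2590 ⇒ V=25.2590 continue | (k=3,j=2): S=185.8022, (K−S)⁺=0.0000, hold=4.7037 ⇒ V=4.7037 continue | (k=3,j=3): S=270.4300, (K−S)⁺=0.0000, hold=0.0000 ⇒ V=0.0000 continue  boundary S*=87.7088
step 2: (k=2,j=0): S=105.8144, (K−S)⁺=42.7156, hold=41.5713 ⇒ V=42.7156 exercise | (k=2,j=1): S=154.0100, (K−S)⁺=0.0000, hold=14.3555 ⇒ V=14.3555 continue | (k=2,j=2): S=224.1573, (K−S)⁺=0.0000, hold=2.2329 ⇒ V=2.2329 continue  boundary S*=105.8144
step 1: (k=1,j=0): S=127.6577, (K−S)⁺=20.8723, hold=27.4947 ⇒ V=27.4947 continue | (k=1,j=1): S=185.8022, (K−S)⁺=0.0000, hold=7.9374 ⇒ V=7.9374 continue  boundary S*=-
step 0: (k=0,j=0): S=154.0100, (K−S)⁺=0.0000, hold=17.0426 ⇒ V=17.0426 continue  boundary S*=-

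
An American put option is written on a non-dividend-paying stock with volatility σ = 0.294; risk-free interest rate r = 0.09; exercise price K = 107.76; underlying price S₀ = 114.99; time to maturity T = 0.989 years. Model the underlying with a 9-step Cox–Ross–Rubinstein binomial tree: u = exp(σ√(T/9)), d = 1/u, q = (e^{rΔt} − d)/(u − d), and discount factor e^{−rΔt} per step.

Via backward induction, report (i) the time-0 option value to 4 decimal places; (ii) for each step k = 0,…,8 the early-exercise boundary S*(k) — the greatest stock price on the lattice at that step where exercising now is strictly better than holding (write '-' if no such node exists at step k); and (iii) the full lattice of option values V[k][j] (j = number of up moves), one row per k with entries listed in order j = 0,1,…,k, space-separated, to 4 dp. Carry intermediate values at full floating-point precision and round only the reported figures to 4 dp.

price = 6.6657
boundary = - - - 85.8384 77.8674 85.8384 77.8674 85.8384 94.6254
tree:
6.6657
10.2141 3.6013
15.2108 5.9142 1.5897
21.9216 9.4643 2.8340 0.5008
29.8926 14.6794 4.9539 0.9815 0.0781
37.1235 21.9216 8.4450 1.9086 0.1665 0.0000
43.6828 29.8926 13.9260 3.6765 0.3552 0.0000 0.0000
49.6331 37.1235 21.9216 6.9999 0.7577 0.0000 0.0000 0.0000
55.0308 43.6828 29.8926 13.1346 1.6164 0.0000 0.0000 0.0000 0.0000
59.9273 49.6331 37.1235 21.9216 3.4481 0.0000 0.0000 0.0000 0.0000 0.0000

params: Δt=0.10989 u=1.10237 d=0.90714 q=0.52656 e^(-rΔt)=0.99016
t_9 payoffs: 59.9273 49.6331 37.1235 21.9216 3.4481 0.0000 0.0000 0.0000 0.0000 0.0000
t_8: node(8,0) S=52.7292 payoff=55.0308 vs cont=53.9703 → 55.0308 [stop]  node(8,1) S=64.0772 payoff=43.6828 vs cont=42.6223 → 43.6828 [stop]  node(8,2) S=77.8674 payoff=29.8926 vs cont=28.8321 → 29.8926 [stop]  node(8,3) S=94.6254 payoff=13.1346 vs cont=12.0741 → 13.1346 [stop]  node(8,4) S=114.9900 payoff=0.0000 vs cont=1.6164 → 1.6164 [wait]  node(8,5) S=139.7373 payoff=0.0000 vs cont=0.0000 → 0.0000 [wait]  node(8,6) S=169.8105 payoff=0.0000 vs cont=0.0000 → 0.0000 [wait]  node(8,7) S=206.3559 payoff=0.0000 vs cont=0.0000 → 0.0000 [wait]  node(8,8) S=250.7663 payoff=0.0000 vs cont=0.0000 → 0.0000 [wait]  ⇒ S*(8)=94.6254
t_7: node(7,0) S=58.1269 payoff=49.6331 vs cont=48.5726 → 49.6331 [stop]  node(7,1) S=70.6365 payoff=37.1235 vs cont=36.0630 → 37.1235 [stop]  node(7,2) S=85.8384 payoff=21.9216 vs cont=20.8611 → 21.9216 [stop]  node(7,3) S=104.3119 payoff=3.4481 vs cont=6.9999 → 6.9999 [wait]  node(7,4) S=126.7612 payoff=0.0000 vs cont=0.7577 → 0.7577 [wait]  node(7,5) S=154.0418 payoff=0.0000 vs cont=0.0000 → 0.0000 [wait]  node(7,6) S=187.1935 payoff=0.0000 vs cont=0.0000 → 0.0000 [wait]  node(7,7) S=227.4799 payoff=0.0000 vs cont=0.0000 → 0.0000 [wait]  ⇒ S*(7)=85.8384
t_6: node(6,0) S=64.0772 payoff=43.6828 vs cont=42.6223 → 43.6828 [stop]  node(6,1) S=77.8674 payoff=29.8926 vs cont=28.8321 → 29.8926 [stop]  node(6,2) S=94.6254 payoff=13.1346 vs cont=13.9260 → 13.9260 [wait]  node(6,3) S=114.9900 payoff=0.0000 vs cont=3.6765 → 3.6765 [wait]  node(6,4) S=139.7373 payoff=0.0000 vs cont=0.3552 → 0.3552 [wait]  node(6,5) S=169.8105 payoff=0.0000 vs cont=0.0000 → 0.0000 [wait]  node(6,6) S=206.3559 payoff=0.0000 vs cont=0.0000 → 0.0000 [wait]  ⇒ S*(6)=77.8674
t_5: node(5,0) S=70.6365 payoff=37.1235 vs cont=36.0630 → 37.1235 [stop]  node(5,1) S=85.8384 payoff=21.9216 vs cont=21.2737 → 21.9216 [stop]  node(5,2) S=104.3119 payoff=3.4481 vs cont=8.4450 → 8.4450 [wait]  node(5,3) S=126.7612 payoff=0.0000 vs cont=1.9086 → 1.9086 [wait]  node(5,4) S=154.0418 payoff=0.0000 vs cont=0.1665 → 0.1665 [wait]  node(5,5) S=187.1935 payoff=0.0000 vs cont=0.0000 → 0.0000 [wait]  ⇒ S*(5)=85.8384
t_4: node(4,0) S=77.8674 payoff=29.8926 vs cont=28.8321 → 29.8926 [stop]  node(4,1) S=94.6254 payoff=13.1346 vs cont=14.6794 → 14.6794 [wait]  node(4,2) S=114.9900 payoff=0.0000 vs cont=4.9539 → 4.9539 [wait]  node(4,3) S=139.7373 payoff=0.0000 vs cont=0.9815 → 0.9815 [wait]  node(4,4) S=169.8105 payoff=0.0000 vs cont=0.0781 → 0.0781 [wait]  ⇒ S*(4)=77.8674
t_3: node(3,0) S=85.8384 payoff=21.9216 vs cont=21.6665 → 21.9216 [stop]  node(3,1) S=104.3119 payoff=3.4481 vs cont=9.4643 → 9.4643 [wait]  node(3,2) S=126.7612 payoff=0.0000 vs cont=2.8340 → 2.8340 [wait]  node(3,3) S=154.0418 payoff=0.0000 vs cont=0.5008 → 0.5008 [wait]  ⇒ S*(3)=85.8384
t_2: node(2,0) S=94.6254 payoff=13.1346 vs cont=15.2108 → 15.2108 [wait]  node(2,1) S=114.9900 payoff=0.0000 vs cont=5.9142 → 5.9142 [wait]  node(2,2) S=139.7373 payoff=0.0000 vs cont=1.5897 → 1.5897 [wait]  ⇒ S*(2)=-
t_1: node(1,0) S=104.3119 payoff=3.4481 vs cont=10.2141 → 10.2141 [wait]  node(1,1) S=126.7612 payoff=0.0000 vs cont=3.6013 → 3.6013 [wait]  ⇒ S*(1)=-
t_0: node(0,0) S=114.9900 payoff=0.0000 vs cont=6.6657 → 6.6657 [wait]  ⇒ S*(0)=-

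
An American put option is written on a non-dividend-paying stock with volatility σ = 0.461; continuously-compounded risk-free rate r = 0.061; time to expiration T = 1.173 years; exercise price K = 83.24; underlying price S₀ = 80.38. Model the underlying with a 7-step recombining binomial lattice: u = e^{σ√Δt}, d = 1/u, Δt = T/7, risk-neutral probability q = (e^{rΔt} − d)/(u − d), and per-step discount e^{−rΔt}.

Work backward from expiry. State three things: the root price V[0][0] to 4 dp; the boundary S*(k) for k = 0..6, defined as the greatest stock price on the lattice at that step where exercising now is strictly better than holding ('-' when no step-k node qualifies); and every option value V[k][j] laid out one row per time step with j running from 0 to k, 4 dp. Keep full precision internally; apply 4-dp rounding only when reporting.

price = 15.2862
boundary = - - - 45.6328 37.7851 45.6328 55.1105
tree:
15.2862
21.3601 9.0338
28.8763 13.6756 4.1991
37.6072 20.0367 7.0777 1.1708
45.4549 28.1736 11.6514 2.2747 0.0000
51.9530 37.6072 18.5579 4.4195 0.0000 0.0000
57.3336 45.4549 28.1295 8.5868 0.0000 0.0000 0.0000
61.7889 51.9530 37.6072 16.6834 0.0000 0.0000 0.0000 0.0000

Δt=0.16757  u=1.20769  d=0.82802  q=0.48002  discount=0.98983
step 7 (expiry): payoffs max(K−S,0) = 61.7889 51.9530 37.6072 16.6834 0.0000 0.0000 0.0000 0.0000
step 6: (k=6,j=0): S=25.9064, (K−S)⁺=57.3336, hold=56.4871 ⇒ V=57.3336 exercise | (k=6,j=1): S=37.7851, (K−S)⁺=45.4549, hold=44.6084 ⇒ V=45.4549 exercise | (k=6,j=2): S=55.1105, (K−S)⁺=28.1295, hold=27.2830 ⇒ V=28.1295 exercise | (k=6,j=3): S=80.3800, (K−S)⁺=2.8600, hold=8.5868 ⇒ V=8.5868 continue | (k=6,j=4): S=117.2362, (K−S)⁺=0.0000, hold=0.0000 ⇒ V=0.0000 continue | (k=6,j=5): S=170.9918, (K−S)⁺=0.0000, hold=0.0000 ⇒ V=0.0000 continue | (k=6,j=6): S=249.3958, (K−S)⁺=0.0000, hold=0.0000 ⇒ V=0.0000 continue  boundary S*=55.1105
step 5: (k=5,j=0): S=31.2870, (K−S)⁺=51.9530, hold=51.1065 ⇒ V=51.9530 exercise | (k=5,j=1): S=45.6328, (K−S)⁺=37.6072, hold=36.7606 ⇒ V=37.6072 exercise | (k=5,j=2): S=66.5566, (K−S)⁺=16.6834, hold=18.5579 ⇒ V=18.5579 continue | (k=5,j=3): S=97.0744, (K−S)⁺=0.0000, hold=4.4195 ⇒ V=4.4195 continue | (k=5,j=4): S=141.5854, (K−S)⁺=0.0000, hold=0.0000 ⇒ V=0.0000 continue | (k=5,j=5): S=206.5058, (K−S)⁺=0.0000, hold=0.0000 ⇒ V=0.0000 continue  boundary S*=45.6328
step 4: (k=4,j=0): S=37.7851, (K−S)⁺=45.4549, hold=44.6084 ⇒ V=45.4549 exercise | (k=4,j=1): S=55.1105, (K−S)⁺=28.1295, hold=28.1736 ⇒ V=28.1736 continue | (k=4,j=2): S=80.3800, (K−S)⁺=2.8600, hold=11.6514 ⇒ V=11.6514 continue | (k=4,j=3): S=117.2362, (K−S)⁺=0.0000, hold=2.2747 ⇒ V=2.2747 continue | (k=4,j=4): S=170.9918, (K−S)⁺=0.0000, hold=0.0000 ⇒ V=0.0000 continue  boundary S*=37.7851
step 3: (k=3,j=0): S=45.6328, (K−S)⁺=37.6072, hold=36.7816 ⇒ V=37.6072 exercise | (k=3,j=1): S=66.5566, (K−S)⁺=16.6834, hold=20.0367 ⇒ V=20.0367 continue | (k=3,j=2): S=97.0744, (K−S)⁺=0.0000, hold=7.0777 ⇒ V=7.0777 continue | (k=3,j=3): S=141.5854, (K−S)⁺=0.0000, hold=1.1708 ⇒ V=1.1708 continue  boundary S*=45.6328
step 2: (k=2,j=0): S=55.1105, (K−S)⁺=28.1295, hold=28.8763 ⇒ V=28.8763 continue | (k=2,j=1): S=80.3800, (K−S)⁺=2.8600, hold=13.6756 ⇒ V=13.6756 continue | (k=2,j=2): S=117.2362, (K−S)⁺=0.0000, hold=4.1991 ⇒ V=4.1991 continue  boundary S*=-
step 1: (k=1,j=0): S=66.5566, (K−S)⁺=16.6834, hold=21.3601 ⇒ V=21.3601 continue | (k=1,j=1): S=97.0744, (K−S)⁺=0.0000, hold=9.0338 ⇒ V=9.0338 continue  boundary S*=-
step 0: (k=0,j=0): S=80.3800, (K−S)⁺=2.8600, hold=15.2862 ⇒ V=15.2862 continue  boundary S*=-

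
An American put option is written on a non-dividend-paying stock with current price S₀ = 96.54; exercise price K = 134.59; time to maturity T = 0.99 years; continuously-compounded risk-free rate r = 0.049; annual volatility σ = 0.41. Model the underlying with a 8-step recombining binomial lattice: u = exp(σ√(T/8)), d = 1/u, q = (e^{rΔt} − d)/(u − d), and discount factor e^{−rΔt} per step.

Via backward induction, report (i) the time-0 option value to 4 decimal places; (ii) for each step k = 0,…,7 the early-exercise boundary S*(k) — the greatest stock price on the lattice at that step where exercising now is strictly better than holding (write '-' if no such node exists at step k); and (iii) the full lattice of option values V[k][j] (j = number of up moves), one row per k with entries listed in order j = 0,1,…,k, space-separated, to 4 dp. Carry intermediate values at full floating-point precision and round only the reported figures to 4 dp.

params: Δt=0.12375 u=1.15515 d=0.86569 q=0.48502 e^(-rΔt)=0.99395
t_8 payoffs: 104.1391 93.9572 80.3707 62.2413 38.0500 5.7698 0.0000 0.0000 0.0000
t_7: node(7,0) S=35.1753 payoff=99.4147 vs cont=98.6010 → 99.4147 [stop]  node(7,1) S=46.9370 payoff=87.6530 vs cont=86.8394 → 87.6530 [stop]  node(7,2) S=62.6314 payoff=71.9586 vs cont=71.1450 → 71.9586 [stop]  node(7,3) S=83.5736 payoff=51.0164 vs cont=50.2028 → 51.0164 [stop]  node(7,4) S=111.5182 payoff=23.0718 vs cont=22.2582 → 23.0718 [stop]  node(7,5) S=148.8067 payoff=0.0000 vs cont=2.9534 → 2.9534 [wait]  node(7,6) S=198.5635 payoff=0.0000 vs cont=0.0000 → 0.0000 [wait]  node(7,7) S=264.9575 payoff=0.0000 vs cont=0.0000 → 0.0000 [wait]  ⇒ S*(7)=111.5182
t_6: node(6,0) S=40.6328 payoff=93.9572 vs cont=93.1435 → 93.9572 [stop]  node(6,1) S=54.2193 payoff=80.3707 vs cont=79.5571 → 80.3707 [stop]  node(6,2) S=72.3487 payoff=62.2413 vs cont=61.4277 → 62.2413 [stop]  node(6,3) S=96.5400 payoff=38.0500 vs cont=37.2363 → 38.0500 [stop]  node(6,4) S=128.8202 payoff=5.7698 vs cont=13.2335 → 13.2335 [wait]  node(6,5) S=171.8941 payoff=0.0000 vs cont=1.5117 → 1.5117 [wait]  node(6,6) S=229.3706 payoff=0.0000 vs cont=0.0000 → 0.0000 [wait]  ⇒ S*(6)=96.5400
t_5: node(5,0) S=46.9370 payoff=87.6530 vs cont=86.8394 → 87.6530 [stop]  node(5,1) S=62.6314 payoff=71.9586 vs cont=71.1450 → 71.9586 [stop]  node(5,2) S=83.5736 payoff=51.0164 vs cont=50.2028 → 51.0164 [stop]  node(5,3) S=111.5182 payoff=23.0718 vs cont=25.8563 → 25.8563 [wait]  node(5,4) S=148.8067 payoff=0.0000 vs cont=7.5026 → 7.5026 [wait]  node(5,5) S=198.5635 payoff=0.0000 vs cont=0.7738 → 0.7738 [wait]  ⇒ S*(5)=83.5736
t_4: node(4,0) S=54.2193 payoff=80.3707 vs cont=79.5571 → 80.3707 [stop]  node(4,1) S=72.3487 payoff=62.2413 vs cont=61.4277 → 62.2413 [stop]  node(4,2) S=96.5400 payoff=38.0500 vs cont=38.5787 → 38.5787 [wait]  node(4,3) S=128.8202 payoff=5.7698 vs cont=16.8520 → 16.8520 [wait]  node(4,4) S=171.8941 payoff=0.0000 vs cont=4.2134 → 4.2134 [wait]  ⇒ S*(4)=72.3487
t_3: node(3,0) S=62.6314 payoff=71.9586 vs cont=71.1450 → 71.9586 [stop]  node(3,1) S=83.5736 payoff=51.0164 vs cont=50.4577 → 51.0164 [stop]  node(3,2) S=111.5182 payoff=23.0718 vs cont=27.8714 → 27.8714 [wait]  node(3,3) S=148.8067 payoff=0.0000 vs cont=10.6572 → 10.6572 [wait]  ⇒ S*(3)=83.5736
t_2: node(2,0) S=72.3487 payoff=62.2413 vs cont=61.4277 → 62.2413 [stop]  node(2,1) S=96.5400 payoff=38.0500 vs cont=39.5501 → 39.5501 [wait]  node(2,2) S=128.8202 payoff=5.7698 vs cont=19.4042 → 19.4042 [wait]  ⇒ S*(2)=72.3487
t_1: node(1,0) S=83.5736 payoff=51.0164 vs cont=50.9260 → 51.0164 [stop]  node(1,1) S=111.5182 payoff=23.0718 vs cont=29.5990 → 29.5990 [wait]  ⇒ S*(1)=83.5736
t_0: node(0,0) S=96.5400 payoff=38.0500 vs cont=40.3830 → 40.3830 [wait]  ⇒ S*(0)=-

price = 40.3830
boundary = - 83.5736 72.3487 83.5736 72.3487 83.5736 96.5400 111.5182
tree:
40.3830
51.0164 29.5990
62.2413 39.5501 19.4042
71.9586 51.0164 27.8714 10.6572
80.3707 62.2413 38.5787 16.8520 4.2134
87.6530 71.9586 51.0164 25.8563 7.5026 0.7738
93.9572 80.3707 62.2413 38.0500 13.2335 1.5117 0.0000
99.4147 87.6530 71.9586 51.0164 23.0718 2.9534 0.0000 0.0000
104.1391 93.9572 80.3707 62.2413 38.0500 5.7698 0.0000 0.0000 0.0000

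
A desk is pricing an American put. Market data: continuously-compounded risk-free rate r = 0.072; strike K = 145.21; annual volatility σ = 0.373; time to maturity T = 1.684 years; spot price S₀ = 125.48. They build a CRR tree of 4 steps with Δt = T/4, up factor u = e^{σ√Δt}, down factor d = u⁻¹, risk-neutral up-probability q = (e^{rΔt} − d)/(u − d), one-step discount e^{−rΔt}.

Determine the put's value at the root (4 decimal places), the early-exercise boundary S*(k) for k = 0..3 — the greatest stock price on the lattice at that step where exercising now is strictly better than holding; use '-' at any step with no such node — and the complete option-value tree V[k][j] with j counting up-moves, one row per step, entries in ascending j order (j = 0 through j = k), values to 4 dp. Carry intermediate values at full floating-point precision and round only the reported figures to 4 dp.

Δt=0.42100  u=1.27382  d=0.78504  q=0.50275  discount=0.97014
step 4 (expiry): payoffs max(K−S,0) = 97.5511 67.8780 19.7300 0.0000 0.0000
step 3: (k=3,j=0): S=60.7088, (K−S)⁺=84.5012, hold=80.1656 ⇒ V=84.5012 exercise | (k=3,j=1): S=98.5070, (K−S)⁺=46.7030, hold=42.3675 ⇒ V=46.7030 exercise | (k=3,j=2): S=159.8388, (K−S)⁺=0.0000, hold=9.5177 ⇒ V=9.5177 continue | (k=3,j=3): S=259.3566, (K−S)⁺=0.0000, hold=0.0000 ⇒ V=0.0000 continue  boundary S*=98.5070
step 2: (k=2,j=0): S=77.3320, (K−S)⁺=67.8780, hold=63.5424 ⇒ V=67.8780 exercise | (k=2,j=1): S=125.4800, (K−S)⁺=19.7300, hold=27.1717 ⇒ V=27.1717 continue | (k=2,j=2): S=203.6056, (K−S)⁺=0.0000, hold=4.5914 ⇒ V=4.5914 continue  boundary S*=77.3320
step 1: (k=1,j=0): S=98.5070, (K−S)⁺=46.7030, hold=45.9971 ⇒ V=46.7030 exercise | (k=1,j=1): S=159.8388, (K−S)⁺=0.0000, hold=15.3470 ⇒ V=15.3470 continue  boundary S*=98.5070
step 0: (k=0,j=0): S=125.4800, (K−S)⁺=19.7300, hold=30.0149 ⇒ V=30.0149 continue  boundary S*=-

price = 30.0149
boundary = - 98.5070 77.3320 98.5070
tree:
30.0149
46.7030 15.3470
67.8780 27.1717 4.5914
84.5012 46.7030 9.5177 0.0000
97.5511 67.8780 19.7300 0.0000 0.0000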